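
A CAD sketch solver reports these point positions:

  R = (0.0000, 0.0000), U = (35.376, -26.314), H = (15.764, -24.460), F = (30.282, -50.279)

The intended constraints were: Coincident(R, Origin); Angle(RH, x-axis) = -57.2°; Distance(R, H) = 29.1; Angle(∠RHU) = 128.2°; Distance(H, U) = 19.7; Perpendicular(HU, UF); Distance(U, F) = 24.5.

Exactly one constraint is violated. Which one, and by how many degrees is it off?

Perpendicular(HU, UF) — off by 6.60°.

R = (0.00, 0.00) ✓; RH at -57.20° ✓; |RH| = 29.10 ✓; ∠RHU = 128.2° ✓; |HU| = 19.70 ✓; ∠(HU, UF) = 96.60° ✗; |UF| = 24.50 ✓.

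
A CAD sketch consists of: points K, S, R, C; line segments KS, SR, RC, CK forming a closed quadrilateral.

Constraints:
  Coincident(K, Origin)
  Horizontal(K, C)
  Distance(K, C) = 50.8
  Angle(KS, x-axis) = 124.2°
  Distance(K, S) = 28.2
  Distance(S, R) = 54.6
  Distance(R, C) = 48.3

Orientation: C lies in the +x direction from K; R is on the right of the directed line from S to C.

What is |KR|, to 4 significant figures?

26.78

Checks: |SR| = 54.60 ✓; |RC| = 48.30 ✓.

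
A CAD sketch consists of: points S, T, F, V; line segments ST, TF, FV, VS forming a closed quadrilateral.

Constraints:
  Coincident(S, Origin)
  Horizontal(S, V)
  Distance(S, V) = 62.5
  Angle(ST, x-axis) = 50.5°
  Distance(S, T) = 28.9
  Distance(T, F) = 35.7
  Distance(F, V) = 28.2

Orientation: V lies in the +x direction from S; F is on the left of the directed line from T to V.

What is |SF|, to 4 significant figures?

60.11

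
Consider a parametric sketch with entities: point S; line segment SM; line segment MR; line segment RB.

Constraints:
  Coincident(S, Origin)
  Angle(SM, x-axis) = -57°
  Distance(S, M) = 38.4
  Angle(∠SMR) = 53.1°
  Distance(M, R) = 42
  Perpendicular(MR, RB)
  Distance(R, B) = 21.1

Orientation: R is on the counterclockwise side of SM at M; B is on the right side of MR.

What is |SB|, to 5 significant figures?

55.163

S is at the origin; SM runs at -57.0° with length 38.4, so M = 38.4·(cos -57.0°, sin -57.0°) = (20.914, -32.205). ∠SMR = 53.1°, so MR runs at -57.0° + (180° − 53.1°) = 69.900° from the x-axis; with |MR| = 42.0, R = M + 42.0·(cos 69.900°, sin 69.900°) = (35.348, 7.2370). MR ⟂ RB; with |RB| = 21.1 on the right of MR, B = R + 21.1·(0.93909, -0.34366) = (55.163, -0.014211). Then |SB| = |B − S| = 55.163.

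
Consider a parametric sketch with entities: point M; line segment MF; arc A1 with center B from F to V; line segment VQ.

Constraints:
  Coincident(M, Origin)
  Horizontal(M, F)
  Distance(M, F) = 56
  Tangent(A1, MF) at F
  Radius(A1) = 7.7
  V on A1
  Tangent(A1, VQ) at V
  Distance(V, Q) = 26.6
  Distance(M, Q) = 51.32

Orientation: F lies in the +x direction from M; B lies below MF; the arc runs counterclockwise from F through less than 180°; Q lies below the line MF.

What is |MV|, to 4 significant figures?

48.94

M is at the origin; MF is horizontal with |MF| = 56.0 and F on the +x side, so F = (56.00, 0.000). Since A1 is tangent to MF there, BF ⟂ MF, so B = F + (0, -7.7) = (56.00, -7.700). Since BV ⟂ VQ (tangency), |BQ| = √(7.7² + 26.6²) = 27.69 regardless of where V sits on A1. So Q lies on both circle(M, 51.32) and circle(B, 27.69); the below-MF intersection is Q = (40.94, -30.94). V is the foot of the tangent from Q: V = (48.63, -5.475).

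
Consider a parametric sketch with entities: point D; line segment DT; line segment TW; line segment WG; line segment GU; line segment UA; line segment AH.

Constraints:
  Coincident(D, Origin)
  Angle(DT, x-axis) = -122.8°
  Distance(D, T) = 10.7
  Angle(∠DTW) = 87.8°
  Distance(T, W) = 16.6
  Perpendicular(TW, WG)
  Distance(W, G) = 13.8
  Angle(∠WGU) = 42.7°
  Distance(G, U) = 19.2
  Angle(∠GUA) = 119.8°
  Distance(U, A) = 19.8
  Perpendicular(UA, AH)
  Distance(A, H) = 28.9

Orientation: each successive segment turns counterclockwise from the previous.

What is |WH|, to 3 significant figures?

23.0

D is at the origin; DT runs at -122.8° with length 10.7, so T = (-5.80, -8.99). ∠DTW = 87.8° gives TW at -30.6° from the x-axis; with |TW| = 16.6, W = (8.49, -17.4). TW ⟂ WG, so WG runs at 59.4°; with |WG| = 13.8, G = (15.5, -5.57). ∠WGU = 42.7° gives GU at -163° from the x-axis; with |GU| = 19.2, U = (-2.87, -11.1). ∠GUA = 119.8° gives UA at -103° from the x-axis; with |UA| = 19.8, A = (-7.36, -30.4). The perpendicularity gives AH at right angles to UA, so AH runs at -13.1°; with |AH| = 28.9, H = (20.8, -36.9). Then |WH| = |H − W| = 23.0.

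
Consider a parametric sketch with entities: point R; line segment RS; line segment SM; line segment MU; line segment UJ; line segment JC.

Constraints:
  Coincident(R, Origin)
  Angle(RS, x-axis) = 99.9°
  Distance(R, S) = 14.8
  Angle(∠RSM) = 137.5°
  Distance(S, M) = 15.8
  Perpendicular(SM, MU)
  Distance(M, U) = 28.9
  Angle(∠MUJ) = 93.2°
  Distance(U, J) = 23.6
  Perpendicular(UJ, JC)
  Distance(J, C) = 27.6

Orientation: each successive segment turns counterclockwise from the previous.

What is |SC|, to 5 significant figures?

9.6768

R is at the origin; RS runs at 99.9° with length 14.8, so S = (-2.5446, 14.580). ∠RSM = 137.5° gives SM at 142.40° from the x-axis; with |SM| = 15.8, M = (-15.063, 24.220). The perpendicularity gives MU at right angles to SM, so MU runs at -127.60°; with |MU| = 28.9, U = (-32.696, 1.3227). ∠MUJ = 93.2° gives UJ at -40.800° from the x-axis; with |UJ| = 23.6, J = (-14.831, -14.098). UJ ⟂ JC, so JC runs at 49.200°; with |JC| = 27.6, C = (3.2036, 6.7951). Then |SC| = |C − S| = 9.6768.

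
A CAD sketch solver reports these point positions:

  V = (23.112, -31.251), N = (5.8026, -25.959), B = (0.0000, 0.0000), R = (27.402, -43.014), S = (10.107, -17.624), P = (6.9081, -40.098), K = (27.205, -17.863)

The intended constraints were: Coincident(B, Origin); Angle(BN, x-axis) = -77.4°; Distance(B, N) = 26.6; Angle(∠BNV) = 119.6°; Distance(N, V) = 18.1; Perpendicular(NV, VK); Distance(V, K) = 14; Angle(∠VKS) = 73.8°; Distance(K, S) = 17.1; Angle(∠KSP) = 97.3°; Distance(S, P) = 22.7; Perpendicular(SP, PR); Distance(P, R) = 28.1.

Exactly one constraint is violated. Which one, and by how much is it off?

Distance(P, R) = 28.1 — off by 7.40.

B = (0.00, 0.00) ✓; BN at -77.40° ✓; |BN| = 26.60 ✓; ∠BNV = 119.6° ✓; |NV| = 18.10 ✓; ∠(NV, VK) = 90.00° ✓; |VK| = 14.00 ✓; ∠VKS = 73.80° ✓; |KS| = 17.10 ✓; ∠KSP = 97.30° ✓; |SP| = 22.70 ✓; ∠(SP, PR) = 90.00° ✓; |PR| = 20.70 ✗.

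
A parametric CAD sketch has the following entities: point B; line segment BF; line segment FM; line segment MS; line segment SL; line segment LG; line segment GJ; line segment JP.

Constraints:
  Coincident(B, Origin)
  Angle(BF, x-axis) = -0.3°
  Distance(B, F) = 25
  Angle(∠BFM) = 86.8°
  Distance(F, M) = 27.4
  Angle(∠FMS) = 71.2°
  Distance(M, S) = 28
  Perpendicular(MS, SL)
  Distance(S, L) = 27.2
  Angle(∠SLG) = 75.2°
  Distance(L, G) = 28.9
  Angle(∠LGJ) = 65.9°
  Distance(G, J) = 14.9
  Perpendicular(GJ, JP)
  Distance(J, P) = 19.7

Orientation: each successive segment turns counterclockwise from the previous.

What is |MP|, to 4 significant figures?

32.19

∠LGJ = 65.9° gives GJ at 150.6° from the x-axis; with |GJ| = 14.9, J = (17.91, 16.11). GJ is perpendicular to JP, so JP runs at -119.4°; with |JP| = 19.7, P = (8.234, -1.049). Then |MP| = |P − M| = 32.19.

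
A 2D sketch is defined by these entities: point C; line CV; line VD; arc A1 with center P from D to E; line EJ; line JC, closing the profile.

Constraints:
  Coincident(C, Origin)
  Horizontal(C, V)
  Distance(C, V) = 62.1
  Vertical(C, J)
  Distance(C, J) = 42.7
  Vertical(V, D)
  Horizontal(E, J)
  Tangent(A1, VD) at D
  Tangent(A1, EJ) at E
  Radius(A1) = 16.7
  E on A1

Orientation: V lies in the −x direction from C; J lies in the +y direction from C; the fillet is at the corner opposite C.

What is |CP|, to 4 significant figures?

52.32

C and J share the same x with |CJ| = 42.7 and J on the +y side, so J = (0.000, 42.70). The virtual corner opposite C is at (-62.10, 42.70). The tangent condition forces PD to be normal to VD and A1 meets EJ tangentially, so PE is at right angles to EJ, with radius 16.7, so the center P sits 16.7 in from both sides at P = (-45.40, 26.00). Then |CP| = |P − C| = 52.32.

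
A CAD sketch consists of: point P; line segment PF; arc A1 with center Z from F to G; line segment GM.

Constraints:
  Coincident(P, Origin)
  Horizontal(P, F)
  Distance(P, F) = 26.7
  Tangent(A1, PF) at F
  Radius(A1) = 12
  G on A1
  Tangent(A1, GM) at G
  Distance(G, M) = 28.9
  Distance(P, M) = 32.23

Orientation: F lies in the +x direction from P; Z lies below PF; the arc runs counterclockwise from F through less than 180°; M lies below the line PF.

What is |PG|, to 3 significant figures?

17.3

Checks: |ZG| = 12.00 ✓; ∠(ZG, GM) = 90.00° ✓; |GM| = 28.90 ✓; |PM| = 32.23 ✓.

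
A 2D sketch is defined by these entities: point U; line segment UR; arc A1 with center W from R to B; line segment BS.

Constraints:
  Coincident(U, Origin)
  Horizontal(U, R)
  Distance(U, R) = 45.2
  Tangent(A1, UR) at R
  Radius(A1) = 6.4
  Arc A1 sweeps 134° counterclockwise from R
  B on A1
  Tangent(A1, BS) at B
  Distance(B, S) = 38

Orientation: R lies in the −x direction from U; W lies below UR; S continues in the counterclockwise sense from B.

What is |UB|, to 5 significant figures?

50.971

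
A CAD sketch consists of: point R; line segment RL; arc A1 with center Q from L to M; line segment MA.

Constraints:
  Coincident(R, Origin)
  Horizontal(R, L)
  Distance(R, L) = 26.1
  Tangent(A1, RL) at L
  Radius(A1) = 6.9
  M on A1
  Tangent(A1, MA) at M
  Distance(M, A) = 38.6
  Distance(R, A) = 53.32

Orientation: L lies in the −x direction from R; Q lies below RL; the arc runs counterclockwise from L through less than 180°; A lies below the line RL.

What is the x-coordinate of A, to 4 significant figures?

-26.78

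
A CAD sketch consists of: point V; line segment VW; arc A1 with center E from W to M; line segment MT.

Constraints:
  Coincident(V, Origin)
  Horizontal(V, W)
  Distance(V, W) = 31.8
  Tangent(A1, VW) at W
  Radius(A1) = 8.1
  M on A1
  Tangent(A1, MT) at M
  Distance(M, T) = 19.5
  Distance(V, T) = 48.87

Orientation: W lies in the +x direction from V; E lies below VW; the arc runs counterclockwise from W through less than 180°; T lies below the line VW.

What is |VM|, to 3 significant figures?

29.8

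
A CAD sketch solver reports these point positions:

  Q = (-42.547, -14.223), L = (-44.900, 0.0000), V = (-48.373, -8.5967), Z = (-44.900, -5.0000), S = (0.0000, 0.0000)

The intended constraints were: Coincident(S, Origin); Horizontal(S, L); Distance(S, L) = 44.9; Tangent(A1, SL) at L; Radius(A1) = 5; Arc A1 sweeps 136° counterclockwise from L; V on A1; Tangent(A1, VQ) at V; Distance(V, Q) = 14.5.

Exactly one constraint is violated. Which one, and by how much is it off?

Distance(V, Q) = 14.5 — off by 6.40.

S = (0.00, 0.00) ✓; S.y = 0.00, L.y = 0.00 ✓; |SL| = 44.90 ✓; ∠(ZL, LS) = 90.00° ✓; |ZL| = 5.000 ✓; bearing(Z→V) − bearing(Z→L) = 136.0° ✓; |ZV| = 5.000 ✓; ∠(ZV, VQ) = 90.00° ✓; |VQ| = 8.099 ✗.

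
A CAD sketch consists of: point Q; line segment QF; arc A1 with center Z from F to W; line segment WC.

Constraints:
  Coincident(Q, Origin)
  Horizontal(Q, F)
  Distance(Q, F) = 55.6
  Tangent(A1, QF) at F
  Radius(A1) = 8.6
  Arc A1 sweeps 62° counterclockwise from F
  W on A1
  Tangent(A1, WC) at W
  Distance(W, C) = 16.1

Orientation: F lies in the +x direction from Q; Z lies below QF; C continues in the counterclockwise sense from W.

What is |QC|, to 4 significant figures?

44.59

Q is at the origin; Q and F share the same y with |QF| = 55.6 and F on the +x side, so F = (55.60, 0.000). The tangent condition forces ZF to be normal to QF, so Z = F + (0, -8.6) = (55.60, -8.600). On A1, F sits at bearing 90° from Z; a 62° counterclockwise sweep puts W at bearing 152°, so W = Z + 8.6·(cos 152°, sin 152°) = (48.01, -4.563). Tangency of A1 to WC means the radius ZW is perpendicular to WC, so WC runs along (−sin 152°, cos 152°); with |WC| = 16.1, C = (40.45, -18.78). Then |QC| = |C − Q| = 44.59.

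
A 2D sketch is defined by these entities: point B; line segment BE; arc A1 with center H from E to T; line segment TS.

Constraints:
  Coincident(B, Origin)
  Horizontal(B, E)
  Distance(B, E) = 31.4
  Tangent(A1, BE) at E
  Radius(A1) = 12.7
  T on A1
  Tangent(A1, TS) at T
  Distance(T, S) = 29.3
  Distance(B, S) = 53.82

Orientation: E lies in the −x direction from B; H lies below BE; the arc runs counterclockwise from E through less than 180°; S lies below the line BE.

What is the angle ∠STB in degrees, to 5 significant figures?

87.291°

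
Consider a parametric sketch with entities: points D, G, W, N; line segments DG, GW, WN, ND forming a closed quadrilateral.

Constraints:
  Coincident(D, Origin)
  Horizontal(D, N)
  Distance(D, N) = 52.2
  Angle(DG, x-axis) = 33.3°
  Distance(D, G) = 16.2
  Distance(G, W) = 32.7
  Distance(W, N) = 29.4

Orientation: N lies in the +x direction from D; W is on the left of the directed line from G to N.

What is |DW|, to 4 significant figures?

48.90

Checks: |GW| = 32.70 ✓; |WN| = 29.40 ✓.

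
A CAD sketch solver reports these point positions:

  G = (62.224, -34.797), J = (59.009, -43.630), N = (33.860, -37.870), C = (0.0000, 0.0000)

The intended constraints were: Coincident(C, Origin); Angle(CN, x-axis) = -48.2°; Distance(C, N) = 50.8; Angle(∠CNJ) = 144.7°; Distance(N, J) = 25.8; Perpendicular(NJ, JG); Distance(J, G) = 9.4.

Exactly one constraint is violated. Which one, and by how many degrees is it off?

Perpendicular(NJ, JG) — off by 7.10°.

C = (0.00, 0.00) ✓; CN at -48.20° ✓; |CN| = 50.80 ✓; ∠CNJ = 144.7° ✓; |NJ| = 25.80 ✓; ∠(NJ, JG) = 82.90° ✗; |JG| = 9.400 ✓.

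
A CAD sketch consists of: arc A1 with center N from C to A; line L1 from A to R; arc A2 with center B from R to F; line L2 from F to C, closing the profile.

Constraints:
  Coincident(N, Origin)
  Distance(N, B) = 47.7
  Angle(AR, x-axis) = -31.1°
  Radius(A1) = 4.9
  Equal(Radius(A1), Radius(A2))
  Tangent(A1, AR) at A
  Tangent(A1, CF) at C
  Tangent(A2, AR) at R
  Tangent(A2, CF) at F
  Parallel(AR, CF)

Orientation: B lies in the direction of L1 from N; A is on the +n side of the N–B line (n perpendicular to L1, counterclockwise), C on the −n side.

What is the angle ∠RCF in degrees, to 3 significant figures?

11.6°

The slot axis is L1's direction at -31.1°, so u = (cos -31.1°, sin -31.1°) = (0.856, -0.517) and n = (−sin -31.1°, cos -31.1°) = (0.517, 0.856). N is at the origin and B lies 47.7 along u from N, so B = 47.7·u = (40.8, -24.6). Tangency of A1 to both parallel lines with radius 4.9 puts A and C at N ± 4.9·n: A = (2.53, 4.20), C = (-2.53, -4.20). Equal radii place R and F the same way about B: R = B + 4.9·n = (43.4, -20.4), F = B − 4.9·n = (38.3, -28.8). Then cos ∠RCF = CR·CF / (|CR||CF|), giving 11.6°.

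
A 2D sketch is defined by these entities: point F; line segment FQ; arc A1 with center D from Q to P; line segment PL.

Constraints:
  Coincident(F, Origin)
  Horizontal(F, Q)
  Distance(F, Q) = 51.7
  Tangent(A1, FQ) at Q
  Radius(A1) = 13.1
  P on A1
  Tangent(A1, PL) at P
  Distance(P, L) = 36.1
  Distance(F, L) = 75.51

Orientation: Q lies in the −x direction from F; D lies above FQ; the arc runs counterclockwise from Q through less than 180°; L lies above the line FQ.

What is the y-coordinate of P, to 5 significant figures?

18.729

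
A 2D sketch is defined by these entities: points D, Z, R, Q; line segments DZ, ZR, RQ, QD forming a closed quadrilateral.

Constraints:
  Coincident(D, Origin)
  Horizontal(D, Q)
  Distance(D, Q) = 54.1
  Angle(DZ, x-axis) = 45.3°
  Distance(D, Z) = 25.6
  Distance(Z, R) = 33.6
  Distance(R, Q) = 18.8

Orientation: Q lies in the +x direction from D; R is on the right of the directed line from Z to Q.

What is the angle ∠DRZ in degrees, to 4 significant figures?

40.70°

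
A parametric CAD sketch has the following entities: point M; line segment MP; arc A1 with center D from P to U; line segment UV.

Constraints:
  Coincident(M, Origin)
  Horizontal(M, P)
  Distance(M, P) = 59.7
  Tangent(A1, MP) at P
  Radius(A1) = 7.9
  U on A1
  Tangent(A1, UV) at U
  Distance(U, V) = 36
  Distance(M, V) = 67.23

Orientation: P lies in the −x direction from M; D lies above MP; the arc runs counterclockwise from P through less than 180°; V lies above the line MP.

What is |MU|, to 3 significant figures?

52.4

M is at the origin; M and P share the same y with |MP| = 59.7 and P on the −x side, so P = (-59.7, 0.00). The tangent condition forces DP to be normal to MP, so D = P + (0, 7.9) = (-59.7, 7.90). Since DU ⟂ UV (tangency), |DV| = √(7.9² + 36.0²) = 36.9 regardless of where U sits on A1. So V lies on both circle(M, 67.23) and circle(D, 36.9); the above-MP intersection is V = (-51.1, 43.7). U is the foot of the tangent from V: U = (-51.8, 7.74).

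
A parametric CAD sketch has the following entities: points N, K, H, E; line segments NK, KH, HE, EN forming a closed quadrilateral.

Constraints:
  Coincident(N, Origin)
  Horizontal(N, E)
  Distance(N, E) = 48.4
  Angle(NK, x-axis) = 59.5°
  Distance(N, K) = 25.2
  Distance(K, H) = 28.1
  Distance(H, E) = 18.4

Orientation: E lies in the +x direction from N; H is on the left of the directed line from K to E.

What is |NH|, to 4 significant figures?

43.68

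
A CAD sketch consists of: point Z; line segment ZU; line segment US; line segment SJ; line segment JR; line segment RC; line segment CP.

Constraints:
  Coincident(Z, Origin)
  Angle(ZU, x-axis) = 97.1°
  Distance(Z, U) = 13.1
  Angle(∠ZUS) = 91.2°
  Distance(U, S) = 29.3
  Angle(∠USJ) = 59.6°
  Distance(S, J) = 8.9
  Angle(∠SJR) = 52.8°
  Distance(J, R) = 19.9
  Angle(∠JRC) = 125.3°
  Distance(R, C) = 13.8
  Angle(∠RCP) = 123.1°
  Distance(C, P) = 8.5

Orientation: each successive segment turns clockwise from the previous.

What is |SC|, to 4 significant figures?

22.88

Z is at the origin; ZU runs at 97.1° with length 13.1, so U = (-1.619, 13.00). ∠ZUS = 91.2° gives US at 8.300° from the x-axis; with |US| = 29.3, S = (27.37, 17.23). ∠USJ = 59.6° gives SJ at -112.1° from the x-axis; with |SJ| = 8.9, J = (24.03, 8.983). ∠SJR = 52.8° gives JR at 120.7° from the x-axis; with |JR| = 19.9, R = (13.87, 26.09). ∠JRC = 125.3° gives RC at 66.00° from the x-axis; with |RC| = 13.8, C = (19.48, 38.70). Then |SC| = |C − S| = 22.88.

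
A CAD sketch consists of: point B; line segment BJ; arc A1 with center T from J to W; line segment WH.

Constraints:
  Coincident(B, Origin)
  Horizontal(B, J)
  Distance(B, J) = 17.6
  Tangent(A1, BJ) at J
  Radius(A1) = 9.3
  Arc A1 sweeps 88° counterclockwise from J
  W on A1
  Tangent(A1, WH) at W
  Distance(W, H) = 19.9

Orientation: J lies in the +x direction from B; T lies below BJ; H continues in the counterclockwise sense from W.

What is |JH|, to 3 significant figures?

30.5

On A1, J sits at bearing 90° from T; an 88° counterclockwise sweep puts W at bearing 178°, so W = T + 9.3·(cos 178°, sin 178°) = (8.31, -8.98). Since A1 is tangent to WH there, TW ⟂ WH, so WH runs along (−sin 178°, cos 178°); with |WH| = 19.9, H = (7.61, -28.9). Then |JH| = |H − J| = 30.5.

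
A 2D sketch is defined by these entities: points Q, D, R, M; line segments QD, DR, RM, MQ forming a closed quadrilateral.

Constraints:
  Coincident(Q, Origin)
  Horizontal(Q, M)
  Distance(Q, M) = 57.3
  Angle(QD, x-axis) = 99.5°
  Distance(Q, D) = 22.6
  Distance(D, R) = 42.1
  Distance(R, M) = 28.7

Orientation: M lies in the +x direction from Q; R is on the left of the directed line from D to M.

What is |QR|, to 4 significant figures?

44.01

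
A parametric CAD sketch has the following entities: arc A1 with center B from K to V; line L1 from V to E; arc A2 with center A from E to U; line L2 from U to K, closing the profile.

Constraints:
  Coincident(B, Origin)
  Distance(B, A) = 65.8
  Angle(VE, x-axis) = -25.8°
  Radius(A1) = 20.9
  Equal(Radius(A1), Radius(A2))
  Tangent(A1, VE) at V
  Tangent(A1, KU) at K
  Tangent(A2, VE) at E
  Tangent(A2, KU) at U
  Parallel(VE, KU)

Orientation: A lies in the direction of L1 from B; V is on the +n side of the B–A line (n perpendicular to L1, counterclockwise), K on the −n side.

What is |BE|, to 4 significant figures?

69.04

The slot axis is L1's direction at -25.8°, so u = (cos -25.8°, sin -25.8°) = (0.9003, -0.4352) and n = (−sin -25.8°, cos -25.8°) = (0.4352, 0.9003). B is at the origin and A lies 65.8 along u from B, so A = 65.8·u = (59.24, -28.64). Tangency of A1 to both parallel lines with radius 20.9 puts V and K at B ± 20.9·n: V = (9.096, 18.82), K = (-9.096, -18.82). Equal radii place E and U the same way about A: E = A + 20.9·n = (68.34, -9.822), U = A − 20.9·n = (50.14, -47.45). Then |BE| = |E − B| = 69.04.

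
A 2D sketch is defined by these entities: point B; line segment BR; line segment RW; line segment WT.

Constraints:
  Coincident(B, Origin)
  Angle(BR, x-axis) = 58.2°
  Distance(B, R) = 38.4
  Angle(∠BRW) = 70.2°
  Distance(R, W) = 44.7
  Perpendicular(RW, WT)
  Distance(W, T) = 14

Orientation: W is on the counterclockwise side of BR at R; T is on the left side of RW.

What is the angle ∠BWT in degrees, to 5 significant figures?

41.257°

B is at the origin; BR runs at 58.2° with length 38.4, so R = 38.4·(cos 58.2°, sin 58.2°) = (20.235, 32.636). ∠BRW = 70.2°, so RW runs at 58.2° + (180° − 70.2°) = 168.00° from the x-axis; with |RW| = 44.7, W = R + 44.7·(cos 168.00°, sin 168.00°) = (-23.488, 41.930). RW is perpendicular to WT; with |WT| = 14.0 on the left of RW, T = W + 14.0·(-0.20791, -0.97815) = (-26.399, 28.235). Then cos ∠BWT = WB·WT / (|WB||WT|), giving 41.257°.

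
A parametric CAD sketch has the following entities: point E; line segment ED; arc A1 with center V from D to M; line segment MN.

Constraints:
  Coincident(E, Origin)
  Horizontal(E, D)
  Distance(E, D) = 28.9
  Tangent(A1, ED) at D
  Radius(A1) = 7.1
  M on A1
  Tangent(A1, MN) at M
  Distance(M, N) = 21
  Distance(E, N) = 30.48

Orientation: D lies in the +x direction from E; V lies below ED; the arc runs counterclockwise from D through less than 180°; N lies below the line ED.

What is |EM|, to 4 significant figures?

22.66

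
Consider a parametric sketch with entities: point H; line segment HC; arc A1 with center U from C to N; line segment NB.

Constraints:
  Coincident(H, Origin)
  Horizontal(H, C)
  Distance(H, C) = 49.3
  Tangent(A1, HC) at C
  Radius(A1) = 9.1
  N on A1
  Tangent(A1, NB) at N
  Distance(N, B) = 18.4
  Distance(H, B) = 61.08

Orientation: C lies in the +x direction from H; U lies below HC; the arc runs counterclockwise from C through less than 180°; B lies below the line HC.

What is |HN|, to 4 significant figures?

44.70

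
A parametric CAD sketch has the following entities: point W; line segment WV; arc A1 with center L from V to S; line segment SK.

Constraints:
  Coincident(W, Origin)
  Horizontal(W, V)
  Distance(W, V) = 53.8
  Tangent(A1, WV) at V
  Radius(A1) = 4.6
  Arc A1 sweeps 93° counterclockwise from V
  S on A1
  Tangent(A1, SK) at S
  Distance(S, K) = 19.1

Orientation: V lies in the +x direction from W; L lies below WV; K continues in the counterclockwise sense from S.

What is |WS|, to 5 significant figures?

49.444

W is at the origin; W and V share the same y with |WV| = 53.8 and V on the +x side, so V = (53.800, 0.0000). Tangency of A1 to WV means the radius LV is perpendicular to WV, so L = V + (0, -4.6) = (53.800, -4.6000). On A1, V sits at bearing 90° from L; a 93° counterclockwise sweep puts S at bearing 183°, so S = L + 4.6·(cos 183°, sin 183°) = (49.206, -4.8407). Then |WS| = |S − W| = 49.444.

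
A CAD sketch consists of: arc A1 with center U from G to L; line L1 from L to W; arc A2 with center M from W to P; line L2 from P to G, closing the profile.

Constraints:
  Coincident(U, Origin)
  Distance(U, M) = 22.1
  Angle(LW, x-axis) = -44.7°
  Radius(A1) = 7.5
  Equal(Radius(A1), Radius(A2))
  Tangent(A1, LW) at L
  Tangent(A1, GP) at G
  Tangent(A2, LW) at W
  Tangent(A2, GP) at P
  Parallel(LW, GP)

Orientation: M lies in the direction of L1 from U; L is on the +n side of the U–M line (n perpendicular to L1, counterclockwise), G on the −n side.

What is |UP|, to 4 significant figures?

23.34

The slot axis is L1's direction at -44.7°, so u = (cos -44.7°, sin -44.7°) = (0.7108, -0.7034) and n = (−sin -44.7°, cos -44.7°) = (0.7034, 0.7108). U is at the origin and M lies 22.1 along u from U, so M = 22.1·u = (15.71, -15.55). Tangency of A1 to both parallel lines with radius 7.5 puts L and G at U ± 7.5·n: L = (5.275, 5.331), G = (-5.275, -5.331). Equal radii place W and P the same way about M: W = M + 7.5·n = (20.98, -10.21), P = M − 7.5·n = (10.43, -20.88). Then |UP| = |P − U| = 23.34.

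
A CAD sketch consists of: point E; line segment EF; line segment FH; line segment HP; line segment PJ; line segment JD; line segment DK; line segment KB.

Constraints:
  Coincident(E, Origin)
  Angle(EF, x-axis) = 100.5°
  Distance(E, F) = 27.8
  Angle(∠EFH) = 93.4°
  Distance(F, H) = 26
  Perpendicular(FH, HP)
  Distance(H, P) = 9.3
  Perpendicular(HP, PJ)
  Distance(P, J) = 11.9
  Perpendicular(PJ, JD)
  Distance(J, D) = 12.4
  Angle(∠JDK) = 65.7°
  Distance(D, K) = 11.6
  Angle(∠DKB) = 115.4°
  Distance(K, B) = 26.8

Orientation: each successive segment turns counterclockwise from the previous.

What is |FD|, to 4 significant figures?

14.44

E is at the origin; EF runs at 100.5° with length 27.8, so F = (-5.066, 27.33). ∠EFH = 93.4° gives FH at -172.9° from the x-axis; with |FH| = 26.0, H = (-30.87, 24.12). The perpendicularity gives HP at right angles to FH, so HP runs at -82.90°; with |HP| = 9.3, P = (-29.72, 14.89). HP ⟂ PJ, so PJ runs at 7.100°; with |PJ| = 11.9, J = (-17.91, 16.36). PJ is perpendicular to JD, so JD runs at 97.10°; with |JD| = 12.4, D = (-19.44, 28.67). Then |FD| = |D − F| = 14.44.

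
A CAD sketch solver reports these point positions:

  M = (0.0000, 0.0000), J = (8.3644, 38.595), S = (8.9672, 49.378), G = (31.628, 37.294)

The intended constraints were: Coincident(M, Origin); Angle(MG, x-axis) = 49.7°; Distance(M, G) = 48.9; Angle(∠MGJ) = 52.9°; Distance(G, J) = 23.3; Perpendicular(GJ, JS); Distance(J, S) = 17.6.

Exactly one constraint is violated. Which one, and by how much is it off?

Distance(J, S) = 17.6 — off by 6.80.

M = (0.00, 0.00) ✓; MG at 49.70° ✓; |MG| = 48.90 ✓; ∠MGJ = 52.90° ✓; |GJ| = 23.30 ✓; ∠(GJ, JS) = 90.00° ✓; |JS| = 10.80 ✗.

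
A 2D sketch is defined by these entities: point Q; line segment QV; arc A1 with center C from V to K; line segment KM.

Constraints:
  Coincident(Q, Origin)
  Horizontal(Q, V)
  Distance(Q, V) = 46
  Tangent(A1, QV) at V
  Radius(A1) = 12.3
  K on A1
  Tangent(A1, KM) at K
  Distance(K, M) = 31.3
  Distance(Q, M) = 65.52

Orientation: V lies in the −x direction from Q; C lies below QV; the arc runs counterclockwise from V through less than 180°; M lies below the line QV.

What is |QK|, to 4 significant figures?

59.88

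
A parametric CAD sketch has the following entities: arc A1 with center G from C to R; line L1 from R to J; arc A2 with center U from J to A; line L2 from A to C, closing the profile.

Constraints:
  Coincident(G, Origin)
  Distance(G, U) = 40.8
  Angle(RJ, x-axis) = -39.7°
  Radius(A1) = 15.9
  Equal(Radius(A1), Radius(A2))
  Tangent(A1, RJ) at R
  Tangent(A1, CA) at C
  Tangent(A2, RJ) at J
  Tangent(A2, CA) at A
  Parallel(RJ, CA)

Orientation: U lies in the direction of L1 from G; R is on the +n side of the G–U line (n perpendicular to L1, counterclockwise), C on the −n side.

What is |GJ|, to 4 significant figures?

43.79

The slot axis is L1's direction at -39.7°, so u = (cos -39.7°, sin -39.7°) = (0.7694, -0.6388) and n = (−sin -39.7°, cos -39.7°) = (0.6388, 0.7694). G is at the origin and U lies 40.8 along u from G, so U = 40.8·u = (31.39, -26.06). Tangency of A1 to both parallel lines with radius 15.9 puts R and C at G ± 15.9·n: R = (10.16, 12.23), C = (-10.16, -12.23). Equal radii place J and A the same way about U: J = U + 15.9·n = (41.55, -13.83), A = U − 15.9·n = (21.24, -38.30). Then |GJ| = |J − G| = 43.79.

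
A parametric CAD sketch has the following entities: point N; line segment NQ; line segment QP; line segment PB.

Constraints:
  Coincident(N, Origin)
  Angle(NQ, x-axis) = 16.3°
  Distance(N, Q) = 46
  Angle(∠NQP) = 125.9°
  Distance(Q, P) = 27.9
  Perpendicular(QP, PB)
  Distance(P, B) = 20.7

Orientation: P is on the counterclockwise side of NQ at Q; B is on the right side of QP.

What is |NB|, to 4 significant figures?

79.82

∠NQP = 125.9°, so QP runs at 16.3° + (180° − 125.9°) = 70.40° from the x-axis; with |QP| = 27.9, P = Q + 27.9·(cos 70.40°, sin 70.40°) = (53.51, 39.19). QP is perpendicular to PB; with |PB| = 20.7 on the right of QP, B = P + 20.7·(0.9421, -0.3355) = (73.01, 32.25). Then |NB| = |B − N| = 79.82.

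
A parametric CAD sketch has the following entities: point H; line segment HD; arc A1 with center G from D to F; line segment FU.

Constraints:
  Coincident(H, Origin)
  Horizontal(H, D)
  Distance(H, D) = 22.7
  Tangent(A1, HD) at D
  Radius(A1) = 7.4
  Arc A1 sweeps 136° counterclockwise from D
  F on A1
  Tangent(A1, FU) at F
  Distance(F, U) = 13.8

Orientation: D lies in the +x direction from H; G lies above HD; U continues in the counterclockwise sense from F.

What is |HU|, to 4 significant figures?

28.61

H is at the origin; H and D share the same y with |HD| = 22.7 and D on the +x side, so D = (22.70, 0.000). A1 meets HD tangentially, so GD is at right angles to HD, so G = D + (0, 7.4) = (22.70, 7.400). On A1, D sits at bearing -90° from G; a 136° counterclockwise sweep puts F at bearing 46°, so F = G + 7.4·(cos 46°, sin 46°) = (27.84, 12.72). Since A1 is tangent to FU there, GF ⟂ FU, so FU runs along (−sin 46°, cos 46°); with |FU| = 13.8, U = (17.91, 22.31). Then |HU| = |U − H| = 28.61.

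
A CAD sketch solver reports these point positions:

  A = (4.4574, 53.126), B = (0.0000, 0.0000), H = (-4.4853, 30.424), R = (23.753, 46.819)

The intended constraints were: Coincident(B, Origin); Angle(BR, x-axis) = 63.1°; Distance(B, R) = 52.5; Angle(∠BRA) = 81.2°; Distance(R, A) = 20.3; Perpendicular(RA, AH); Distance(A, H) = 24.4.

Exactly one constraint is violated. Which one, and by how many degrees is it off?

Perpendicular(RA, AH) — off by 3.40°.

B = (0.00, 0.00) ✓; BR at 63.10° ✓; |BR| = 52.50 ✓; ∠BRA = 81.20° ✓; |RA| = 20.30 ✓; ∠(RA, AH) = 86.60° ✗; |AH| = 24.40 ✓.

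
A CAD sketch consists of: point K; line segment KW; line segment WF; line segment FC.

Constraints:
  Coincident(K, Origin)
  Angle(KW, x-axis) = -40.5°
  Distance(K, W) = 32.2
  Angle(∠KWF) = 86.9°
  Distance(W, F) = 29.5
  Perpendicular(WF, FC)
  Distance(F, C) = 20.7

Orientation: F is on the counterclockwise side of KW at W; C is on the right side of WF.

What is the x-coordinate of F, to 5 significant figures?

42.403

K is at the origin; KW runs at -40.5° with length 32.2, so W = 32.2·(cos -40.5°, sin -40.5°) = (24.485, -20.912). ∠KWF = 86.9°, so WF runs at -40.5° + (180° − 86.9°) = 52.600° from the x-axis; with |WF| = 29.5, F = W + 29.5·(cos 52.600°, sin 52.600°) = (42.403, 2.5230). So F.x = 42.403.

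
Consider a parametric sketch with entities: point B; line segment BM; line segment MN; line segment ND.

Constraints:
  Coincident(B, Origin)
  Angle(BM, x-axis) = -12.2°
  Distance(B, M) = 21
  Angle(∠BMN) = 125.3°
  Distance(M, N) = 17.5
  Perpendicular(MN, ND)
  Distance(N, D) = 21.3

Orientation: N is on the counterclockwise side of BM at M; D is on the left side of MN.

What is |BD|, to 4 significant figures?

29.93

B is at the origin; BM runs at -12.2° with length 21.0, so M = 21.0·(cos -12.2°, sin -12.2°) = (20.53, -4.438). ∠BMN = 125.3°, so MN runs at -12.2° + (180° − 125.3°) = 42.50° from the x-axis; with |MN| = 17.5, N = M + 17.5·(cos 42.50°, sin 42.50°) = (33.43, 7.385). MN is perpendicular to ND; with |ND| = 21.3 on the left of MN, D = N + 21.3·(-0.6756, 0.7373) = (19.04, 23.09). Then |BD| = |D − B| = 29.93.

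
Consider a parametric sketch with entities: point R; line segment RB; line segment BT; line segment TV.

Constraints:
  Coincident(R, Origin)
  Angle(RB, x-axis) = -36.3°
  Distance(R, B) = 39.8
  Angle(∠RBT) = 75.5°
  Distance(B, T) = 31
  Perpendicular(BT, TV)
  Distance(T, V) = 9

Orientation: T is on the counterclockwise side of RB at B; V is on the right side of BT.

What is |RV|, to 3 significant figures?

52.0

R is at the origin; RB runs at -36.3° with length 39.8, so B = 39.8·(cos -36.3°, sin -36.3°) = (32.1, -23.6). ∠RBT = 75.5°, so BT runs at -36.3° + (180° − 75.5°) = 68.2° from the x-axis; with |BT| = 31.0, T = B + 31.0·(cos 68.2°, sin 68.2°) = (43.6, 5.22). BT is perpendicular to TV; with |TV| = 9.0 on the right of BT, V = T + 9.0·(0.928, -0.371) = (51.9, 1.88). Then |RV| = |V − R| = 52.0.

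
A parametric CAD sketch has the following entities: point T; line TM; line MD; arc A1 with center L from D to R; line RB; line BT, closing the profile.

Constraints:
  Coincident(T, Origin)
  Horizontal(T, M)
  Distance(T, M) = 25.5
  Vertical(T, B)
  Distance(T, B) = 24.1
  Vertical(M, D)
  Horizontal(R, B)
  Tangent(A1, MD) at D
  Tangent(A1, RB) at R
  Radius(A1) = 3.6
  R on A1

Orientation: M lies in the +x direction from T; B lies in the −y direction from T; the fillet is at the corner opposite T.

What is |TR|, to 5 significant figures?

32.564

The virtual corner opposite T is at (25.500, -24.100). The tangent condition forces LD to be normal to MD and tangency of A1 to RB means the radius LR is perpendicular to RB, with radius 3.6, so the center L sits 3.6 in from both sides at L = (21.900, -20.500). That places the tangent points at D = (25.500, -20.500) on MD and R = (21.900, -24.100) on RB. Then |TR| = |R − T| = 32.564.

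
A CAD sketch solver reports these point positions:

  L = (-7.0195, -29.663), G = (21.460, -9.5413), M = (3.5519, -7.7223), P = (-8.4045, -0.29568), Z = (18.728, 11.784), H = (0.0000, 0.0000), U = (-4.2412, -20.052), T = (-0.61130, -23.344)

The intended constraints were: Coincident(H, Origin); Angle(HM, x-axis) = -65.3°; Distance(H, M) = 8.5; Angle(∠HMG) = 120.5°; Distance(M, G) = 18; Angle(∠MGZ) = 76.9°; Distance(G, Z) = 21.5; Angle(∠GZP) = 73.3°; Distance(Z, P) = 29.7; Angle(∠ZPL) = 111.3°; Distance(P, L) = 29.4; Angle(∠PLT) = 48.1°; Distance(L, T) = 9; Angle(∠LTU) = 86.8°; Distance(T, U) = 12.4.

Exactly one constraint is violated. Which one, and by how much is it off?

Distance(T, U) = 12.4 — off by 7.50.

H = (0.00, 0.00) ✓; HM at -65.30° ✓; |HM| = 8.500 ✓; ∠HMG = 120.5° ✓; |MG| = 18.00 ✓; ∠MGZ = 76.90° ✓; |GZ| = 21.50 ✓; ∠GZP = 73.30° ✓; |ZP| = 29.70 ✓; ∠ZPL = 111.3° ✓; |PL| = 29.40 ✓; ∠PLT = 48.10° ✓; |LT| = 9.000 ✓; ∠LTU = 86.80° ✓; |TU| = 4.900 ✗.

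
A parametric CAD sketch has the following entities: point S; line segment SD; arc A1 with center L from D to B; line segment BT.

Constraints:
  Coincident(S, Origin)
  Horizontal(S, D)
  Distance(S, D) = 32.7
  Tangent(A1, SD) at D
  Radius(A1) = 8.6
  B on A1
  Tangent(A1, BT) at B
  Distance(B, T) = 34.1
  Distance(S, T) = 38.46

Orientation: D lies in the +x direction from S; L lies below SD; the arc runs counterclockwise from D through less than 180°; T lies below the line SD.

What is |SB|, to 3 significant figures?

25.3

Checks: ∠(LD, DS) = 90.00° ✓; |LB| = 8.600 ✓; ∠(LB, BT) = 90.00° ✓; |BT| = 34.10 ✓; |ST| = 38.46 ✓.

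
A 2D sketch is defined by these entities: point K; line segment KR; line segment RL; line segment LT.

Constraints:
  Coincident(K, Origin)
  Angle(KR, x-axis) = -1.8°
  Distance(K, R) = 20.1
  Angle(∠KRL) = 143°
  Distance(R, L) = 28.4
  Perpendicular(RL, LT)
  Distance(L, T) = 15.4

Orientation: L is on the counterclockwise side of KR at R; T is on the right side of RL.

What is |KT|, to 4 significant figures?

52.27

∠KRL = 143.0°, so RL runs at -1.8° + (180° − 143.0°) = 35.20° from the x-axis; with |RL| = 28.4, L = R + 28.4·(cos 35.20°, sin 35.20°) = (43.30, 15.74). The perpendicularity gives LT at right angles to RL; with |LT| = 15.4 on the right of RL, T = L + 15.4·(0.5764, -0.8171) = (52.17, 3.155). Then |KT| = |T − K| = 52.27.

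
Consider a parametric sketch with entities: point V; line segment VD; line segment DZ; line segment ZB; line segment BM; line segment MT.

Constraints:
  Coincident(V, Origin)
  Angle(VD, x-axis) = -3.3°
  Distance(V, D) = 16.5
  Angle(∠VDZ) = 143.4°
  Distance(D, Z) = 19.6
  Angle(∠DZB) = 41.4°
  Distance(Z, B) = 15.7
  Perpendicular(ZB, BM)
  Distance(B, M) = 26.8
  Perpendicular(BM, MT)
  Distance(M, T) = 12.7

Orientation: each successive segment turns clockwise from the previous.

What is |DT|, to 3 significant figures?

18.1

V is at the origin; VD runs at -3.3° with length 16.5, so D = (16.5, -0.950). ∠VDZ = 143.4° gives DZ at -39.9° from the x-axis; with |DZ| = 19.6, Z = (31.5, -13.5). ∠DZB = 41.4° gives ZB at -178° from the x-axis; with |ZB| = 15.7, B = (15.8, -13.9). ZB ⟂ BM, so BM runs at 91.5°; with |BM| = 26.8, M = (15.1, 12.9). The perpendicularity gives MT at right angles to BM, so MT runs at 1.50°; with |MT| = 12.7, T = (27.8, 13.2). Then |DT| = |T − D| = 18.1.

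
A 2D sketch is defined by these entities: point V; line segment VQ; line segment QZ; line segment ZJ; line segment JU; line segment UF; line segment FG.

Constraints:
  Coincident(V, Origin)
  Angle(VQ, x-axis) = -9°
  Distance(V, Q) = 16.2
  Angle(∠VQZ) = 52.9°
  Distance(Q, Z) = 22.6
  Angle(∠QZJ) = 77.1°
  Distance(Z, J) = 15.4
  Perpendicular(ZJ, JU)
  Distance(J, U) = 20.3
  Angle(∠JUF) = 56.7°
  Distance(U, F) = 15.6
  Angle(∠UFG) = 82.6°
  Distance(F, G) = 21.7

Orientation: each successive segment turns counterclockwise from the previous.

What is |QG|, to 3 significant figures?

29.1

∠JUF = 56.7° gives UF at 74.3° from the x-axis; with |UF| = 15.6, F = (11.3, 7.00). ∠UFG = 82.6° gives FG at 172° from the x-axis; with |FG| = 21.7, G = (-10.2, 10.1). Then |QG| = |G − Q| = 29.1.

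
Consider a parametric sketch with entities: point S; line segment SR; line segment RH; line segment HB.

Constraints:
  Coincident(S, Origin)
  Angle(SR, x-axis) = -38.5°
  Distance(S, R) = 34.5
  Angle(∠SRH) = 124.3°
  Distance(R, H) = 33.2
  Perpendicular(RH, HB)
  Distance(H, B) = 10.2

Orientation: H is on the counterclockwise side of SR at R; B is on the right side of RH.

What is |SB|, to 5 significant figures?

65.337

S is at the origin; SR runs at -38.5° with length 34.5, so R = 34.5·(cos -38.5°, sin -38.5°) = (27.000, -21.477). ∠SRH = 124.3°, so RH runs at -38.5° + (180° − 124.3°) = 17.200° from the x-axis; with |RH| = 33.2, H = R + 33.2·(cos 17.200°, sin 17.200°) = (58.715, -11.659). RH is perpendicular to HB; with |HB| = 10.2 on the right of RH, B = H + 10.2·(0.29571, -0.95528) = (61.731, -21.403). Then |SB| = |B − S| = 65.337.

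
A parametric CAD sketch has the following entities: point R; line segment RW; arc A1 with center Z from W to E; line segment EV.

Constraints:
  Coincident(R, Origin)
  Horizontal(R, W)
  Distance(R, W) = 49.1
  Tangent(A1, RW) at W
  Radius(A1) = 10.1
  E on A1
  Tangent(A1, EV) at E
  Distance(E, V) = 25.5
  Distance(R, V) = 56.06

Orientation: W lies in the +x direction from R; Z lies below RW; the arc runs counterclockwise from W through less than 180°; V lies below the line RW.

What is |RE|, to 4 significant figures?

40.72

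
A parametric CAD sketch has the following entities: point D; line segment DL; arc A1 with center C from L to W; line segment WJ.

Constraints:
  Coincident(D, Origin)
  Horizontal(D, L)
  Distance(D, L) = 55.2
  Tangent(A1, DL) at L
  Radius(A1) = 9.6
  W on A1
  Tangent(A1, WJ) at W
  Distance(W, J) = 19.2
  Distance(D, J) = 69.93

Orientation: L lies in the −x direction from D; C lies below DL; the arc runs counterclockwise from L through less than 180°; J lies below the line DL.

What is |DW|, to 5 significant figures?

65.586

D is at the origin; DL is horizontal with |DL| = 55.2 and L on the −x side, so L = (-55.200, 0.0000). The tangent condition forces CL to be normal to DL, so C = L + (0, -9.6) = (-55.200, -9.6000). Since CW ⟂ WJ (tangency), |CJ| = √(9.6² + 19.2²) = 21.466 regardless of where W sits on A1. So J lies on both circle(D, 69.93) and circle(C, 21.466); the below-DL intersection is J = (-63.439, -29.422). W is the foot of the tangent from J: W = (-64.777, -10.269).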